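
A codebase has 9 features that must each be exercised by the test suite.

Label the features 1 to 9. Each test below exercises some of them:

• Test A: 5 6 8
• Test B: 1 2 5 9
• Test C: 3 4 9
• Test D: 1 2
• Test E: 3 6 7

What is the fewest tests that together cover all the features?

4

Take {A, C, D, E}. Their union is {1, 2, 3, 4, 5, 6, 7, 8, 9}, which is all 9 features.
No 3 of the 5 tests cover everything (all 10 combinations miss at least one feature), so 4 is optimal.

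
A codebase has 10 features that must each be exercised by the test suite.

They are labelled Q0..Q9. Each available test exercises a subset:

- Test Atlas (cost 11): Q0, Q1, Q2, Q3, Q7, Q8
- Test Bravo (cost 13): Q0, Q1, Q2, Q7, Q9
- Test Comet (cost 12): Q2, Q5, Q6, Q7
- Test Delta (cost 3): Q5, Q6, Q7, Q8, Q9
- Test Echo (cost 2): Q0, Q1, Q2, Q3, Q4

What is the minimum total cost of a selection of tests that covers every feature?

5

Delta, Echo together cover every feature (Delta ∪ Echo = {Q0, Q1, Q2, Q3, Q4, Q5, Q6, Q7, Q8, Q9}); total cost 3 + 2 = 5.
No covering selection has total cost below 5.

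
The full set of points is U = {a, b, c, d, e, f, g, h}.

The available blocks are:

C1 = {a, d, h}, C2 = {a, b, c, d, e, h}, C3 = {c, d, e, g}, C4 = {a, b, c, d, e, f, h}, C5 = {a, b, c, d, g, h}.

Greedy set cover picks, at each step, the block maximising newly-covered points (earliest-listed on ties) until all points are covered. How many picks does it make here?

Greedy: pick C4 (covers 7 new) → pick C3 (covers 1 new). Total picks: 2.

2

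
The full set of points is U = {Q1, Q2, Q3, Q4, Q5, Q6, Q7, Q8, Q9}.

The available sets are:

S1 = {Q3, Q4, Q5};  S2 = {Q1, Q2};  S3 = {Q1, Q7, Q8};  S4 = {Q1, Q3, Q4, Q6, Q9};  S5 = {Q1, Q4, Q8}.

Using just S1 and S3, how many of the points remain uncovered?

3

Union of S1, S3 = {Q1, Q3, Q4, Q5, Q7, Q8}.
Not covered: Q2, Q6, Q9 — 3 points.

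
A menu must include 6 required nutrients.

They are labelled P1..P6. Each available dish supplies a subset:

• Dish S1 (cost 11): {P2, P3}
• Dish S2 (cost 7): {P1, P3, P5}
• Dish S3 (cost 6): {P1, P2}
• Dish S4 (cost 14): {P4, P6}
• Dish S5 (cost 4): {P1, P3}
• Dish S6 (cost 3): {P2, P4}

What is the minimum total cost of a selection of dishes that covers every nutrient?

S2, S4, S6 together cover every nutrient (S2 ∪ S4 ∪ S6 = {P1, P2, P3, P4, P5, P6}); total cost 7 + 14 + 3 = 24.
The greedy pick S6, S5, S2, S4 costs 28; no covering selection beats 24.

24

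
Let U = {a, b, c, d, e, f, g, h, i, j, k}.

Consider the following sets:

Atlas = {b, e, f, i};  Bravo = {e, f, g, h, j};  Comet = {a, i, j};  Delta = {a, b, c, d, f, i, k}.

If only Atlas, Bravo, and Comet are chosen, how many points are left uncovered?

3

Union of Atlas, Bravo, Comet = {a, b, e, f, g, h, i, j}.
Not covered: c, d, k — 3 points.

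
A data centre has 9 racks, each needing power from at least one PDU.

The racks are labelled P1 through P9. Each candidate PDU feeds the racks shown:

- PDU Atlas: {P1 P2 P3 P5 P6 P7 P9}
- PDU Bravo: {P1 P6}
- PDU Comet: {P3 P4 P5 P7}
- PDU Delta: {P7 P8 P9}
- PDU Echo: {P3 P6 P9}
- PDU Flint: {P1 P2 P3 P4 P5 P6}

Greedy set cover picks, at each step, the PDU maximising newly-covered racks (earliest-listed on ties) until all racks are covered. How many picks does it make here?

Greedy: pick Atlas (covers 7 new) → pick Comet (covers 1 new) → pick Delta (covers 1 new). Total picks: 3.
(The true minimum cover uses only 2 PDUs, so greedy is not optimal here.)

3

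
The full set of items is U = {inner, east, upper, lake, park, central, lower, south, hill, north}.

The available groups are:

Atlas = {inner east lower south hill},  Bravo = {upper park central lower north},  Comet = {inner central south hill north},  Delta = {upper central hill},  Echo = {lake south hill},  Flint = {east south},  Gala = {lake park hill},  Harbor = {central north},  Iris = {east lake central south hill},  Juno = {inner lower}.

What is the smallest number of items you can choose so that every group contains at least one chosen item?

The 4 items {central, lower, south, hill} hit every group.
The groups Flint, Gala, Harbor, Juno are pairwise disjoint, so any hitting set needs a separate item for each — at least 4. Hence 4 is optimal.

4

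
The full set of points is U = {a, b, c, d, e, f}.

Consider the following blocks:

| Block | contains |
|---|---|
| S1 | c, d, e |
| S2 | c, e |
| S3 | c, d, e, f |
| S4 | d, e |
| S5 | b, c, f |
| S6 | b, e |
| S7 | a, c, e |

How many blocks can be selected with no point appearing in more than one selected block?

2

S4, S5 are pairwise disjoint (S4={d,e}; S5={b,c,f}).
Every remaining block overlaps one of these, and no 3 of the listed blocks are pairwise disjoint, so 2 is the maximum.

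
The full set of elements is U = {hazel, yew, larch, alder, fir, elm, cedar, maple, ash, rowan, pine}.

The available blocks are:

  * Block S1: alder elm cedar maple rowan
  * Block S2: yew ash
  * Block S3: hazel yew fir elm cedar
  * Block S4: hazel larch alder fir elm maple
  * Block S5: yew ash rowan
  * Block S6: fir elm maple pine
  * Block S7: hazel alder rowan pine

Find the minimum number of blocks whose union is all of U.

Take {S1, S4, S5, S6}. Their union is {hazel, yew, larch, alder, fir, elm, cedar, maple, ash, rowan, pine}, which is all 11 elements.
No 3 of the 7 blocks cover everything (all 35 combinations miss at least one element), so 4 is optimal.

4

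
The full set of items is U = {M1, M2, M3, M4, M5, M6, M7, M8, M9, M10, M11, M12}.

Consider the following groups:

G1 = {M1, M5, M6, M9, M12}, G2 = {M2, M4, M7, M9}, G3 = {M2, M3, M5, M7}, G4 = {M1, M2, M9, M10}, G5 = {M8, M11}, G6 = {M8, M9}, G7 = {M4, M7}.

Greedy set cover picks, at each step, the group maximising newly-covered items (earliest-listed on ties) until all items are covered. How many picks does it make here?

Greedy: pick G1 (covers 5 new) → pick G2 (covers 3 new) → pick G5 (covers 2 new) → pick G3 (covers 1 new) → pick G4 (covers 1 new). Total picks: 5.

5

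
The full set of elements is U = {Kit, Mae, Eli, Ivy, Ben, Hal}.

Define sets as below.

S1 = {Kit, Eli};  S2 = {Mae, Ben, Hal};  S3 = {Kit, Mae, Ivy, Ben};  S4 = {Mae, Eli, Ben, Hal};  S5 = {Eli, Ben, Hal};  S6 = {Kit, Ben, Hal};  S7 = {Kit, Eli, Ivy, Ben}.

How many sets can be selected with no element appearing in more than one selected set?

2

S1, S2 are pairwise disjoint (S1={Kit,Eli}; S2={Mae,Ben,Hal}).
Every remaining set overlaps one of these, and no 3 of the listed sets are pairwise disjoint, so 2 is the maximum.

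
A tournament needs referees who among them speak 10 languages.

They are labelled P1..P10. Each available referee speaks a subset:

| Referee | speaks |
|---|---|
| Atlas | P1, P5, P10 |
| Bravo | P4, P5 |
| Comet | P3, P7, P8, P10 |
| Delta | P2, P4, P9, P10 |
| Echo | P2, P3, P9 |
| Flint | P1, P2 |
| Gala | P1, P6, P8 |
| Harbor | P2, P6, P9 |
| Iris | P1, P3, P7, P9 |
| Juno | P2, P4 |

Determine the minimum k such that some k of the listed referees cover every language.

4

Take {Atlas, Delta, Gala, Iris}. Their union is {P1, P2, P3, P4, P5, P6, P7, P8, P9, P10}, which is all 10 languages.
No 3 of the 10 referees cover everything (all 120 combinations miss at least one language), so 4 is optimal.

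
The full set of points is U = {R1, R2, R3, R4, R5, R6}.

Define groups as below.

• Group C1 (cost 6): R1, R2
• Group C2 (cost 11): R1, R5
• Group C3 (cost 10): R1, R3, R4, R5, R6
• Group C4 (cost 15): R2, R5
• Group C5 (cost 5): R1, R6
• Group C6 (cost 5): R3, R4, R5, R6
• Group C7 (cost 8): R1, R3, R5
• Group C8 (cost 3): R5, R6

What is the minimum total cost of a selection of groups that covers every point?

11

C1, C6 together cover every point (C1 ∪ C6 = {R1, R2, R3, R4, R5, R6}); total cost 6 + 5 = 11.
No covering selection has total cost below 11.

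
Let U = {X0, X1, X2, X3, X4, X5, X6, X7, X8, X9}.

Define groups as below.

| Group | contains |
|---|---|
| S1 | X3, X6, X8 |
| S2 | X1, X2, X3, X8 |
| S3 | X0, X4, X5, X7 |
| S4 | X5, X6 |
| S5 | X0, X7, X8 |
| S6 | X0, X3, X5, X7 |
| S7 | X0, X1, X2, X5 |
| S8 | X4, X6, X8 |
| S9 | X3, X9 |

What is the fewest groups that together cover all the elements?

4

S2, S3, S8, and S9 cover everything between them: the union {X0, X1, X2, X3, X4, X5, X6, X7, X8, X9} is all of U.
No 3 of the 9 groups cover everything (all 84 combinations miss at least one element), so 4 is optimal.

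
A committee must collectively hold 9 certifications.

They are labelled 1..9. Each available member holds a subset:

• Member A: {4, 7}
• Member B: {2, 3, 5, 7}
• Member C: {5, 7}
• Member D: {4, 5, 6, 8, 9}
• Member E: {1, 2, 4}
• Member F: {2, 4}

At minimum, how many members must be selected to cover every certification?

Take {B, D, E}. Their union is {1, 2, 3, 4, 5, 6, 7, 8, 9}, which is all 9 certifications.
Only E contains 1, so E is forced; the remaining 6 certifications need at least 2 more members (each remaining member adds at most 4) — so at least 3 members are needed, and 3 is optimal.

3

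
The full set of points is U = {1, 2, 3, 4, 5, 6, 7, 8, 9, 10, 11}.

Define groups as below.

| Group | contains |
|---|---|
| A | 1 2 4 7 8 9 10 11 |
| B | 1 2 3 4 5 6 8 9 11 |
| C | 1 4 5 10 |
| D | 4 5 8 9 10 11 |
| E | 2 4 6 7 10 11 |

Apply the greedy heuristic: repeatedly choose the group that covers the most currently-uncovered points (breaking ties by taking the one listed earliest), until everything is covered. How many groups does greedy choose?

Greedy: pick B (covers 9 new) → pick A (covers 2 new). Total picks: 2.

2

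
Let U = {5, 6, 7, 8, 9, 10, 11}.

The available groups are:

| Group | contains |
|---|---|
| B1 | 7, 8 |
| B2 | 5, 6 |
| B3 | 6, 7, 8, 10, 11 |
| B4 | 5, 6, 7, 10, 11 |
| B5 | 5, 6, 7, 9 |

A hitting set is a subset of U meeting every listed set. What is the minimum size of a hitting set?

2

H = {6, 7} meets every group (each contains at least one member of H), and |H| = 2.
The groups B1, B2 are pairwise disjoint, so any hitting set needs a separate point for each — at least 2. Hence 2 is optimal.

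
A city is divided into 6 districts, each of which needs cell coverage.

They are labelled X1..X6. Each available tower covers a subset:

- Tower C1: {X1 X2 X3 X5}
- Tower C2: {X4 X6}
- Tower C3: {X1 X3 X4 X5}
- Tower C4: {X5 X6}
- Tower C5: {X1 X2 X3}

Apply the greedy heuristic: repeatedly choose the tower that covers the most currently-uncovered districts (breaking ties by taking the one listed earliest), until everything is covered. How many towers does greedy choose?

2

Greedy: pick C1 (covers 4 new) → pick C2 (covers 2 new). Total picks: 2.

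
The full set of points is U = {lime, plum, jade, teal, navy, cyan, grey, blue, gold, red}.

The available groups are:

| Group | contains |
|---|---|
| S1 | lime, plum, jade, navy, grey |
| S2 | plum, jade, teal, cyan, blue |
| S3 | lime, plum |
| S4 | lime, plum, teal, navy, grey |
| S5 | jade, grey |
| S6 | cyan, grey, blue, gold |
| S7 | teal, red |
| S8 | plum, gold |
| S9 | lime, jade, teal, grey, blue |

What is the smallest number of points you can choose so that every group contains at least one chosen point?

The 3 points {plum, teal, grey} hit every group.
The groups S5, S7, S8 are pairwise disjoint, so any hitting set needs a separate point for each — at least 3. Hence 3 is optimal.

3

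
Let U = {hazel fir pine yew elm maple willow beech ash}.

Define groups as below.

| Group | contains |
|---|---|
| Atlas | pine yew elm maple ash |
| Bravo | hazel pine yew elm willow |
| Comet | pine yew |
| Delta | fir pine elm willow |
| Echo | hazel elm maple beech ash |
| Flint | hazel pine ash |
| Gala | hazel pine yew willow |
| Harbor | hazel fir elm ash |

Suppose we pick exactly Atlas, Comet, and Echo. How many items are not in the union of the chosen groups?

2

Union of Atlas, Comet, Echo = {hazel, pine, yew, elm, maple, beech, ash}.
Not covered: fir, willow — 2 items.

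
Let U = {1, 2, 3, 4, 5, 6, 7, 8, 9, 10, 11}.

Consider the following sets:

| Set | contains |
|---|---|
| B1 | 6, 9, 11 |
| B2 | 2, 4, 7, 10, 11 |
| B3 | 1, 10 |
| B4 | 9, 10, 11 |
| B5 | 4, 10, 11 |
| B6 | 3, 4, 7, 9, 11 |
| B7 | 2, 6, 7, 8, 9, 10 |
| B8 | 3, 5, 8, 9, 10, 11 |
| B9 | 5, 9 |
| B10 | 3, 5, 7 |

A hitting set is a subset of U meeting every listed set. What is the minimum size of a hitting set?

3

Take H = {3, 9, 10}. Each listed set contains at least one of these, so H is a hitting set of size 3.
The sets B1, B3, B10 are pairwise disjoint, so any hitting set needs a separate element for each — at least 3. Hence 3 is optimal.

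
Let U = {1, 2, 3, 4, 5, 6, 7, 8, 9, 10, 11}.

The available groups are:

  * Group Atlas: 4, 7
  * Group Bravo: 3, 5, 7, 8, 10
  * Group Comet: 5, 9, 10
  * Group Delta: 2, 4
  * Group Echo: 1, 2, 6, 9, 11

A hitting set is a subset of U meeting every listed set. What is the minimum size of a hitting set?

3

H = {2, 4, 5} meets every group (each contains at least one member of H), and |H| = 3.
No choice of 2 elements meets every group, so 3 is the minimum.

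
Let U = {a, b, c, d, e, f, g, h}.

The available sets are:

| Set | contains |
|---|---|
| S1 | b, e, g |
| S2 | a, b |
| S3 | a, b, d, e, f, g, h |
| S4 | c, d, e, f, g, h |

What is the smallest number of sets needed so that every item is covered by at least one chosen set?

2

Take {S2, S4}. Their union is {a, b, c, d, e, f, g, h}, which is all 8 items.
No single set has all 8 items (the largest, S3, has 7), so 2 is optimal.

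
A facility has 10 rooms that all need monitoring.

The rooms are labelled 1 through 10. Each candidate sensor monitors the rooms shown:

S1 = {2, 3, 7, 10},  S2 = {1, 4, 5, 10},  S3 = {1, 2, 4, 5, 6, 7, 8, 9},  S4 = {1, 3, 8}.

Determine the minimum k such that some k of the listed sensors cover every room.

2

S1 and S3 together: S1 ∪ S3 = {1, 2, 3, 4, 5, 6, 7, 8, 9, 10} — every room is covered.
No single sensor has all 10 rooms (the largest, S3, has 8), so 2 is optimal.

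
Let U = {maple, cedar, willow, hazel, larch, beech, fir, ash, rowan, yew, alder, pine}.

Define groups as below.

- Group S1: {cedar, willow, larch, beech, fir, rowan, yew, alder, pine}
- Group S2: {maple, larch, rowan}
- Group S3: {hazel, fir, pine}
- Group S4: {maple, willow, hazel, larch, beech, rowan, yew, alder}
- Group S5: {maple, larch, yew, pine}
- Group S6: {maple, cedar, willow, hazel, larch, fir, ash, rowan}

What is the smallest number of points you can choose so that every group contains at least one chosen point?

2

Take H = {hazel, larch}. Each listed group contains at least one of these, so H is a hitting set of size 2.
The groups S2, S3 are pairwise disjoint, so any hitting set needs a separate point for each — at least 2. Hence 2 is optimal.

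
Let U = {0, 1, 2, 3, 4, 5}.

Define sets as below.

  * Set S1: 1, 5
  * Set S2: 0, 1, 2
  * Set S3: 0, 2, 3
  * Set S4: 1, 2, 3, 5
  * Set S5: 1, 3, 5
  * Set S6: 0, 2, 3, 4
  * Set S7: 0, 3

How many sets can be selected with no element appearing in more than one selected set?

S1, S3 are pairwise disjoint (S1={1,5}; S3={0,2,3}).
Every remaining set overlaps one of these, and no 3 of the listed sets are pairwise disjoint, so 2 is the maximum.

2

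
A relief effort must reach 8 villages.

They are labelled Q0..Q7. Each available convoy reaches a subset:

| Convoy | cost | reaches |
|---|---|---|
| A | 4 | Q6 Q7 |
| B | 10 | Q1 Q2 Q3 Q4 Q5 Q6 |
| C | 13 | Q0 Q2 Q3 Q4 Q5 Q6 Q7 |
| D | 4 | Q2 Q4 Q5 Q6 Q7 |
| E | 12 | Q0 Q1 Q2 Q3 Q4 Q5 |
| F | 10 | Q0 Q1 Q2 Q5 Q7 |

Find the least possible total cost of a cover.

D, E together cover every village (D ∪ E = {Q0, Q1, Q2, Q3, Q4, Q5, Q6, Q7}); total cost 4 + 12 = 16.
No covering selection has total cost below 16.

16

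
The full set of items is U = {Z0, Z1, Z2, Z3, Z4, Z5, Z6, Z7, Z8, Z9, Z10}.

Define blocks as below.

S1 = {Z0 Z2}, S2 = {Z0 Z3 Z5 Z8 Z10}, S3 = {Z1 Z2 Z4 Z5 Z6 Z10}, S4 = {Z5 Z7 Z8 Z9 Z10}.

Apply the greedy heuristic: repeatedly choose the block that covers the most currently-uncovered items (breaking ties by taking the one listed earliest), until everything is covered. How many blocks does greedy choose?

Greedy: pick S3 (covers 6 new) → pick S2 (covers 3 new) → pick S4 (covers 2 new). Total picks: 3.

3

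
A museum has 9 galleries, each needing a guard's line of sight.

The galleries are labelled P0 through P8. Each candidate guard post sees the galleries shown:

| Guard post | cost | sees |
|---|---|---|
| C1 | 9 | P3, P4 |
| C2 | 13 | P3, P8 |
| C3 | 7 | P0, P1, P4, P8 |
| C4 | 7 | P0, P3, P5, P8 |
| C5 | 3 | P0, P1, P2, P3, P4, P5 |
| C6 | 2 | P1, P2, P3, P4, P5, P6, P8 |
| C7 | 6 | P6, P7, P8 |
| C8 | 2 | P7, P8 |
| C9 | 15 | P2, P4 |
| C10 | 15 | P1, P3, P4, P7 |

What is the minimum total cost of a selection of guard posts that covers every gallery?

7

C5, C6, C8 together cover every gallery (C5 ∪ C6 ∪ C8 = {P0, P1, P2, P3, P4, P5, P6, P7, P8}); total cost 3 + 2 + 2 = 7.
No covering selection has total cost below 7.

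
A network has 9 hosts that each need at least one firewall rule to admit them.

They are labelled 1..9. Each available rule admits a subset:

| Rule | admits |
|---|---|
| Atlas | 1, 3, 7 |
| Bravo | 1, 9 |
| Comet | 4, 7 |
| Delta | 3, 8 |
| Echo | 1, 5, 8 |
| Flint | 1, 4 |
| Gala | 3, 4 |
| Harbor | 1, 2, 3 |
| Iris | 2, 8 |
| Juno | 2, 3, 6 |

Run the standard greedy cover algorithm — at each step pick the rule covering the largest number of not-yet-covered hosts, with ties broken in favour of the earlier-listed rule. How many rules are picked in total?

5

Greedy: pick Atlas (covers 3 new) → pick Echo (covers 2 new) → pick Juno (covers 2 new) → pick Bravo (covers 1 new) → pick Comet (covers 1 new). Total picks: 5.
(The true minimum cover uses only 4 rules, so greedy is not optimal here.)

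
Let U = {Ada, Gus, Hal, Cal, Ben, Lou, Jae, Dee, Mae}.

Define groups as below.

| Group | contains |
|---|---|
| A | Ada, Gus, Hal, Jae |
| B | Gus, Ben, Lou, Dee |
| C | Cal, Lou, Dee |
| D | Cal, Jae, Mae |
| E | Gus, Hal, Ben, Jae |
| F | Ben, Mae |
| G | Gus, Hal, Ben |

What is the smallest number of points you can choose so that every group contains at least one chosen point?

Take H = {Hal, Lou, Mae}. Each listed group contains at least one of these, so H is a hitting set of size 3.
The groups A, C, F are pairwise disjoint, so any hitting set needs a separate point for each — at least 3. Hence 3 is optimal.

3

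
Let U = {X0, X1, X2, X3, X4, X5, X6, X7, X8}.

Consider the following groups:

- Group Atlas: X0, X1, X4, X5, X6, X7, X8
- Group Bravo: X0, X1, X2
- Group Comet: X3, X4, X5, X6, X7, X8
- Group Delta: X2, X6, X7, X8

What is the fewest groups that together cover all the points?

Bravo and Comet together: Bravo ∪ Comet = {X0, X1, X2, X3, X4, X5, X6, X7, X8} — every point is covered.
No single group has all 9 points (the largest, Atlas, has 7), so 2 is optimal.

2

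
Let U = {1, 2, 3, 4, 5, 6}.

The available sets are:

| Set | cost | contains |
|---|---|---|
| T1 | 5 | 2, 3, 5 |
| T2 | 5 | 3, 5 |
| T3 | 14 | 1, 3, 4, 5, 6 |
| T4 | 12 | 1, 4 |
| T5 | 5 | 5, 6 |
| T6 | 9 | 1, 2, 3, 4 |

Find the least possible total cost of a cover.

14

T5, T6 together cover every element (T5 ∪ T6 = {1, 2, 3, 4, 5, 6}); total cost 5 + 9 = 14.
The greedy pick T1, T6, T5 costs 19; no covering selection beats 14.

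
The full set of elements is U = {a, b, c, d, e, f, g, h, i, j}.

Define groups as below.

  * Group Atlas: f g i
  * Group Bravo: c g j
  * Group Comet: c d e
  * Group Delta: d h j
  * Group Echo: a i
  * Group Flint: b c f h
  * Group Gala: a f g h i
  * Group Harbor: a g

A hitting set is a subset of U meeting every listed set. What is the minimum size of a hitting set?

Take T = {e, g, h, i}. Each listed group contains at least one of these, so T is a hitting set of size 4.
No choice of 3 elements meets every group, so 4 is the minimum.

4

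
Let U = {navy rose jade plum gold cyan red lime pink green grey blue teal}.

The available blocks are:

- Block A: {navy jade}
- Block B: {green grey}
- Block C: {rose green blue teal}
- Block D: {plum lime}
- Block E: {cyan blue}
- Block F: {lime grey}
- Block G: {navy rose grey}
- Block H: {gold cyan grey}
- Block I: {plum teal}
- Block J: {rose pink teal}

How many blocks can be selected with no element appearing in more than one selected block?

5

A, B, D, E, J are pairwise disjoint (A={navy,jade}; B={green,grey}; D={plum,lime}; E={cyan,blue}; J={rose,pink,teal}).
Every remaining block overlaps one of these, and no 6 of the listed blocks are pairwise disjoint, so 5 is the maximum.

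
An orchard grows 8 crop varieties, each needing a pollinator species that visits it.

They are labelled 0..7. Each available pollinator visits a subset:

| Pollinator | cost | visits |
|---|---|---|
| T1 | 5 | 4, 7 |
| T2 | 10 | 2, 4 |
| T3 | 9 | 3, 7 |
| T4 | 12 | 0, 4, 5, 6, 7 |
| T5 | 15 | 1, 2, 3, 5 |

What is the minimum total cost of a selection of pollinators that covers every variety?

T4, T5 together cover every variety (T4 ∪ T5 = {0, 1, 2, 3, 4, 5, 6, 7}); total cost 12 + 15 = 27.
No covering selection has total cost below 27.

27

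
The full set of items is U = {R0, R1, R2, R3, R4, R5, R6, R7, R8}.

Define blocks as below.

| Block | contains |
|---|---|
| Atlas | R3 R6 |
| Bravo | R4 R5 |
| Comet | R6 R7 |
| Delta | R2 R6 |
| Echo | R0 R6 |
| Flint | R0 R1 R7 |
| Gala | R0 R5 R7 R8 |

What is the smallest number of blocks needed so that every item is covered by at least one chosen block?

5

Atlas, Bravo, Delta, Flint, and Gala cover everything between them: the union {R0, R1, R2, R3, R4, R5, R6, R7, R8} is all of U.
No 4 of the 7 blocks cover everything (all 35 combinations miss at least one item), so 5 is optimal.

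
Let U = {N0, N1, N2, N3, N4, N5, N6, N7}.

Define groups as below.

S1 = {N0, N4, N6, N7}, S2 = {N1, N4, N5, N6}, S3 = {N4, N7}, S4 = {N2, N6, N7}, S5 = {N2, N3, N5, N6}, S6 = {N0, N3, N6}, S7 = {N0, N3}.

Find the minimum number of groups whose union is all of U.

3

S2 and S4 and S7 together: S2 ∪ S4 ∪ S7 = {N0, N1, N2, N3, N4, N5, N6, N7} — every item is covered.
Only S2 contains N1, so S2 is forced; the remaining 4 items need at least 2 more groups (each remaining group adds at most 2) — so at least 3 groups are needed, and 3 is optimal.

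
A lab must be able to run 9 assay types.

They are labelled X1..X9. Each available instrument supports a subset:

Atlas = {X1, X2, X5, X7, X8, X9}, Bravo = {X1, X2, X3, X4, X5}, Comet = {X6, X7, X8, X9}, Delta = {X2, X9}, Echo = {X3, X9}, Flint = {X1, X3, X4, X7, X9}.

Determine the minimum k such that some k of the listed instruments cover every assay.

2

Bravo and Comet together: Bravo ∪ Comet = {X1, X2, X3, X4, X5, X6, X7, X8, X9} — every assay is covered.
No single instrument has all 9 assays (the largest, Atlas, has 6), so 2 is optimal.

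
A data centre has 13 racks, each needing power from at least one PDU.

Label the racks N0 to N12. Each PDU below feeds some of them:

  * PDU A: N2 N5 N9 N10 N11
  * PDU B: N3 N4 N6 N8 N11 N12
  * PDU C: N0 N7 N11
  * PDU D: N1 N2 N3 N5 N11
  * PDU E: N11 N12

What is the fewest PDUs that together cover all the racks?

4

A and B and C and D together: A ∪ B ∪ C ∪ D = {N0, N1, N2, N3, N4, N5, N6, N7, N8, N9, N10, N11, N12} — every rack is covered.
No 3 of the 5 PDUs cover everything (all 10 combinations miss at least one rack), so 4 is optimal.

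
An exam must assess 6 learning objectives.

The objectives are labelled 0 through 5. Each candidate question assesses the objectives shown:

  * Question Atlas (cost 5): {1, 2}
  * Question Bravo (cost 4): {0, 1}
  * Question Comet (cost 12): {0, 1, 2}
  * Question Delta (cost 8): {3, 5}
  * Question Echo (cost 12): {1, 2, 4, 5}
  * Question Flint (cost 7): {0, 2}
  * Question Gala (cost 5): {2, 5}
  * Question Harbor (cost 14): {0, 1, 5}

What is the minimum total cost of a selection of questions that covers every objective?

Bravo, Delta, Echo together cover every objective (Bravo ∪ Delta ∪ Echo = {0, 1, 2, 3, 4, 5}); total cost 4 + 8 + 12 = 24.
The greedy pick Bravo, Gala, Delta, Echo costs 29; no covering selection beats 24.

24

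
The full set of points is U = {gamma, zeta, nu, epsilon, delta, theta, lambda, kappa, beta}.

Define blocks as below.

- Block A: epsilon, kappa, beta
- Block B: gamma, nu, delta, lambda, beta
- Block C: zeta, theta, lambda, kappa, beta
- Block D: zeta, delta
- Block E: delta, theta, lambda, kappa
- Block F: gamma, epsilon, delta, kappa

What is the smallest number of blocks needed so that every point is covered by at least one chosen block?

3

A, B, and C cover everything between them: the union {gamma, zeta, nu, epsilon, delta, theta, lambda, kappa, beta} is all of U.
Only B contains nu, so B is forced; the remaining 4 points need at least 2 more blocks (each remaining block adds at most 3) — so at least 3 blocks are needed, and 3 is optimal.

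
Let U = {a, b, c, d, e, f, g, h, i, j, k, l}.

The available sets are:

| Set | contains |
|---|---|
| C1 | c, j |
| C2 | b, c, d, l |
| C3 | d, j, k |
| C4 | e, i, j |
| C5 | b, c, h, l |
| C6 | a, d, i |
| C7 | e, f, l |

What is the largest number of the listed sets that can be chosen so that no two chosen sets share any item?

3

C1, C6, C7 are pairwise disjoint (C1={c,j}; C6={a,d,i}; C7={e,f,l}).
Every remaining set overlaps one of these, and no 4 of the listed sets are pairwise disjoint, so 3 is the maximum.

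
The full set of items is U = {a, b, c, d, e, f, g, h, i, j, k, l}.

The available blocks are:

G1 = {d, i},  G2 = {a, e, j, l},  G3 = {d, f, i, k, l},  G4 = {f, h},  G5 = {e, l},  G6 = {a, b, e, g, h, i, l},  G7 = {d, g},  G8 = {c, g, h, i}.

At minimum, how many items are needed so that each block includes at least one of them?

3

The 3 items {d, h, l} hit every block.
The blocks G4, G5, G7 are pairwise disjoint, so any hitting set needs a separate item for each — at least 3. Hence 3 is optimal.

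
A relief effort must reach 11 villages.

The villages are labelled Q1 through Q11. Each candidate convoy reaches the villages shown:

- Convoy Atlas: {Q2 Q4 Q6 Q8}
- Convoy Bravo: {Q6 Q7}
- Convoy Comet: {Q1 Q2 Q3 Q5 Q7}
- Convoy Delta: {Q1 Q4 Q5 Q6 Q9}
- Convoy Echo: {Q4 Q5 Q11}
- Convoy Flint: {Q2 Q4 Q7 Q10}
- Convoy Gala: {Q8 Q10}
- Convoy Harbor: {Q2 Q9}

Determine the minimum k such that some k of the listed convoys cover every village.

4

Comet and Delta and Echo and Gala together: Comet ∪ Delta ∪ Echo ∪ Gala = {Q1, Q2, Q3, Q4, Q5, Q6, Q7, Q8, Q9, Q10, Q11} — every village is covered.
No 3 of the 8 convoys cover everything (all 56 combinations miss at least one village), so 4 is optimal.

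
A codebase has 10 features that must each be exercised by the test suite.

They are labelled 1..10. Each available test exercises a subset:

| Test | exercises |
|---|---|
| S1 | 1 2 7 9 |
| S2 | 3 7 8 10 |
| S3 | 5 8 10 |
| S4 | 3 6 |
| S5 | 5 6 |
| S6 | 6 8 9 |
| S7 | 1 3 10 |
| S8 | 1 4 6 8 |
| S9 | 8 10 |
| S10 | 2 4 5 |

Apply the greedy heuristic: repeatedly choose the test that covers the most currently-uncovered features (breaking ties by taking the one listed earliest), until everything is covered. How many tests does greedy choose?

4

Greedy: pick S1 (covers 4 new) → pick S2 (covers 3 new) → pick S5 (covers 2 new) → pick S8 (covers 1 new). Total picks: 4.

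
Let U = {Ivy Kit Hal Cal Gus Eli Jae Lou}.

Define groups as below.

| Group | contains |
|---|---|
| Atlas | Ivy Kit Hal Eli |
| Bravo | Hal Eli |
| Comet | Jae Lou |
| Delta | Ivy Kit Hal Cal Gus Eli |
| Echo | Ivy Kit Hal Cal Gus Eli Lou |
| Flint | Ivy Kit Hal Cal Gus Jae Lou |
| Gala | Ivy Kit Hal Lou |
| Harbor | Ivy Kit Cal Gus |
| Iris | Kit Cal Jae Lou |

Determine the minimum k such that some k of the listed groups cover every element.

Echo and Iris cover everything between them: the union {Ivy, Kit, Hal, Cal, Gus, Eli, Jae, Lou} is all of U.
No single group has all 8 elements (the largest, Echo, has 7), so 2 is optimal.

2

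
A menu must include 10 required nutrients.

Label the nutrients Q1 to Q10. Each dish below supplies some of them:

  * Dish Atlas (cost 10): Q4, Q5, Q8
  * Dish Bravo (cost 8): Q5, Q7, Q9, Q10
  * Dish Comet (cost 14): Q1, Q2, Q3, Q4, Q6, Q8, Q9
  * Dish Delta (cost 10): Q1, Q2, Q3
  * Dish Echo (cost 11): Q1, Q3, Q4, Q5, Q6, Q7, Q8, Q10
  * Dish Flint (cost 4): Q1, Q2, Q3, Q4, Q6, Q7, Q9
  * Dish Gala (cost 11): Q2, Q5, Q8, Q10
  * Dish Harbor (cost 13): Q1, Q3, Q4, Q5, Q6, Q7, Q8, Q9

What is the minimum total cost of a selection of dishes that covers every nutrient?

15

Flint, Gala together cover every nutrient (Flint ∪ Gala = {Q1, Q2, Q3, Q4, Q5, Q6, Q7, Q8, Q9, Q10}); total cost 4 + 11 = 15.
No covering selection has total cost below 15.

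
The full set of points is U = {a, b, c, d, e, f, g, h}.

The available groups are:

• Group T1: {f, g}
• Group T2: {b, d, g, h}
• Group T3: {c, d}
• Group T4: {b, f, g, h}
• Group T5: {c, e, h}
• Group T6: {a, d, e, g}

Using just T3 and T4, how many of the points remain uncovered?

Union of T3, T4 = {b, c, d, f, g, h}.
Not covered: a, e — 2 points.

2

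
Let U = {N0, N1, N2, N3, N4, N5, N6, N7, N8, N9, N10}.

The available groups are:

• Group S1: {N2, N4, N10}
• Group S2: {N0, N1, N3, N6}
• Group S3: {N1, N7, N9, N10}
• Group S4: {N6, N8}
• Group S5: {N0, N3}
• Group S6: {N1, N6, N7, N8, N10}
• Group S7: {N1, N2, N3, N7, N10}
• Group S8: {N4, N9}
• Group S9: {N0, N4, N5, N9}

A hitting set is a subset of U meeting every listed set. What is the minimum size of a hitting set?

4

H = {N3, N4, N7, N8} meets every group (each contains at least one member of H), and |H| = 4.
No choice of 3 items meets every group, so 4 is the minimum.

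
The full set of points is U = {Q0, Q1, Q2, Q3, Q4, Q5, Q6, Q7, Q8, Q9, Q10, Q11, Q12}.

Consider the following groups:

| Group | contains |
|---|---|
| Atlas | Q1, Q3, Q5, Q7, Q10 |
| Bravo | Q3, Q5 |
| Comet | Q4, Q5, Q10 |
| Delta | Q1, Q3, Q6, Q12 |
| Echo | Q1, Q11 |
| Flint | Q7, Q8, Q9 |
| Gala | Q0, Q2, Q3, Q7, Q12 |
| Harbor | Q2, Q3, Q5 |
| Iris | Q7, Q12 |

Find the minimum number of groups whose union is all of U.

Comet, Delta, Echo, Flint, and Gala cover everything between them: the union {Q0, Q1, Q2, Q3, Q4, Q5, Q6, Q7, Q8, Q9, Q10, Q11, Q12} is all of U.
No 4 of the 9 groups cover everything (all 126 combinations miss at least one point), so 5 is optimal.

5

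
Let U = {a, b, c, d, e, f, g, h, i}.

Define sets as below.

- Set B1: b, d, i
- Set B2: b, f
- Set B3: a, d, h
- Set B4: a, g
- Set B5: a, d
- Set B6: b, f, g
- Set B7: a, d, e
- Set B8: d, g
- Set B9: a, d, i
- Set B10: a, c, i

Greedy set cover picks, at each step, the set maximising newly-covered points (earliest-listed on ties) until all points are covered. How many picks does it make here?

Greedy: pick B1 (covers 3 new) → pick B3 (covers 2 new) → pick B6 (covers 2 new) → pick B7 (covers 1 new) → pick B10 (covers 1 new). Total picks: 5.
(The true minimum cover uses only 4 sets, so greedy is not optimal here.)

5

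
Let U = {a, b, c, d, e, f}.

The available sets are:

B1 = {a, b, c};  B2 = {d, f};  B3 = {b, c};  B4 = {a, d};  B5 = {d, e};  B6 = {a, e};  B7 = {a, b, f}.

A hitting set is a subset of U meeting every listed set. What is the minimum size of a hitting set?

H = {a, c, d} meets every set (each contains at least one member of H), and |H| = 3.
The sets B2, B3, B6 are pairwise disjoint, so any hitting set needs a separate element for each — at least 3. Hence 3 is optimal.

3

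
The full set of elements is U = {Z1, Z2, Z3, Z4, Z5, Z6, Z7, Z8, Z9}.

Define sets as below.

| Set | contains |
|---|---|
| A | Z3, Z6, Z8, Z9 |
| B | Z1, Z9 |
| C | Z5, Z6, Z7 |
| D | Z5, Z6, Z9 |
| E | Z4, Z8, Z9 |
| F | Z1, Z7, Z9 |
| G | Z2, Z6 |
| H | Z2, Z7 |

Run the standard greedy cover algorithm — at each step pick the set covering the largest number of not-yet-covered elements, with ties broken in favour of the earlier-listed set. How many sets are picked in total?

5

Greedy: pick A (covers 4 new) → pick C (covers 2 new) → pick B (covers 1 new) → pick E (covers 1 new) → pick G (covers 1 new). Total picks: 5.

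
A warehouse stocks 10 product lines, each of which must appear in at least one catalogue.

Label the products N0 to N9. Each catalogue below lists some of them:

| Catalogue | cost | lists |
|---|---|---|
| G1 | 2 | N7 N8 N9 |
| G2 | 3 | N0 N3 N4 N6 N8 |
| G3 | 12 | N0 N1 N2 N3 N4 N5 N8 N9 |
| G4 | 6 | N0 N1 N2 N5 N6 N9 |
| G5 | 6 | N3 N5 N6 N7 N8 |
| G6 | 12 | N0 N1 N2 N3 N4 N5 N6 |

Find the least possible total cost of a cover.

11

G1, G2, G4 together cover every product (G1 ∪ G2 ∪ G4 = {N0, N1, N2, N3, N4, N5, N6, N7, N8, N9}); total cost 2 + 3 + 6 = 11.
No covering selection has total cost below 11.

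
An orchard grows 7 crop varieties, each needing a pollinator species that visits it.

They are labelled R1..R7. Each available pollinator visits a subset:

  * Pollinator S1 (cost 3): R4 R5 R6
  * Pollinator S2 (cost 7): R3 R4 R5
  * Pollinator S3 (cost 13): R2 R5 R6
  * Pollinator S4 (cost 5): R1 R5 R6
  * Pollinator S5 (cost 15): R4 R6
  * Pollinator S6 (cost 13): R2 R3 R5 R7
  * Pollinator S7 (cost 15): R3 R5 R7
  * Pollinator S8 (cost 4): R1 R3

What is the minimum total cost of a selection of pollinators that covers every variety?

S1, S6, S8 together cover every variety (S1 ∪ S6 ∪ S8 = {R1, R2, R3, R4, R5, R6, R7}); total cost 3 + 13 + 4 = 20.
No covering selection has total cost below 20.

20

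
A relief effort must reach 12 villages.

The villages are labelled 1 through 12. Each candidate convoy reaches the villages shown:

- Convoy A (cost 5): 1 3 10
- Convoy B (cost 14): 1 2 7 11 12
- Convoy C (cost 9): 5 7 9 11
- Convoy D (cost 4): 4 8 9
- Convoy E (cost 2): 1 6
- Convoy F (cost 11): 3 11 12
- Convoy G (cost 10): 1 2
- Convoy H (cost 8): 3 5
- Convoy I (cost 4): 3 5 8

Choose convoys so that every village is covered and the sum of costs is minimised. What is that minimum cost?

29

A, B, D, E, I together cover every village (A ∪ B ∪ D ∪ E ∪ I = {1, 2, 3, 4, 5, 6, 7, 8, 9, 10, 11, 12}); total cost 5 + 14 + 4 + 2 + 4 = 29.
No covering selection has total cost below 29.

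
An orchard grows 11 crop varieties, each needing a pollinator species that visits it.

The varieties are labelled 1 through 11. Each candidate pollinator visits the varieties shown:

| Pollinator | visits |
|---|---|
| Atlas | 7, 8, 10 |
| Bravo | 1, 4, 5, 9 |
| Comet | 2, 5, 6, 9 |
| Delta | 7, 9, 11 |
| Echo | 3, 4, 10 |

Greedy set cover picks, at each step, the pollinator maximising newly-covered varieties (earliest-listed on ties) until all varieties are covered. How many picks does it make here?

5

Greedy: pick Bravo (covers 4 new) → pick Atlas (covers 3 new) → pick Comet (covers 2 new) → pick Delta (covers 1 new) → pick Echo (covers 1 new). Total picks: 5.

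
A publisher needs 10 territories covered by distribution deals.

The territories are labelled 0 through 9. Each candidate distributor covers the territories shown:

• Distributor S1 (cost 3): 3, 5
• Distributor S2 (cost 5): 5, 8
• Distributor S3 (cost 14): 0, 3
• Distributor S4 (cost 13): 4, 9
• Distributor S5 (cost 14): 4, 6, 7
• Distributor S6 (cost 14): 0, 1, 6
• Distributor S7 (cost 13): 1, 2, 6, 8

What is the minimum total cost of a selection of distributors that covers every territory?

57

S1, S4, S5, S6, S7 together cover every territory (S1 ∪ S4 ∪ S5 ∪ S6 ∪ S7 = {0, 1, 2, 3, 4, 5, 6, 7, 8, 9}); total cost 3 + 13 + 14 + 14 + 13 = 57.
No covering selection has total cost below 57.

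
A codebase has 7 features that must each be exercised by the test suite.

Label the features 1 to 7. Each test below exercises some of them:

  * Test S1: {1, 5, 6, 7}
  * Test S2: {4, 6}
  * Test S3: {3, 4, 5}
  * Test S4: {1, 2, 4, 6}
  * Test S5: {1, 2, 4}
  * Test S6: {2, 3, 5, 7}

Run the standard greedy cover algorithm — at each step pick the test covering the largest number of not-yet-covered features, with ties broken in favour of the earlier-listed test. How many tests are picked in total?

Greedy: pick S1 (covers 4 new) → pick S3 (covers 2 new) → pick S4 (covers 1 new). Total picks: 3.
(The true minimum cover uses only 2 tests, so greedy is not optimal here.)

3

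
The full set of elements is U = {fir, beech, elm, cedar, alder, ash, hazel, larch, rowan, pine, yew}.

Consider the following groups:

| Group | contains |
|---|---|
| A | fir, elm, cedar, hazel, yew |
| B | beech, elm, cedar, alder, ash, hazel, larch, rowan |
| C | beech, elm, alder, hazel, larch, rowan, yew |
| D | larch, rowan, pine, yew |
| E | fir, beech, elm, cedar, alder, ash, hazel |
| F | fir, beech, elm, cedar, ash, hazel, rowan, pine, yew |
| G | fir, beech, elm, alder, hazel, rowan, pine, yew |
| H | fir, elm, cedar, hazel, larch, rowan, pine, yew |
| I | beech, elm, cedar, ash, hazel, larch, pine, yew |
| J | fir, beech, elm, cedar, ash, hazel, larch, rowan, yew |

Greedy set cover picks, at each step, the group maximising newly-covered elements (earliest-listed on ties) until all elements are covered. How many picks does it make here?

2

Greedy: pick F (covers 9 new) → pick B (covers 2 new). Total picks: 2.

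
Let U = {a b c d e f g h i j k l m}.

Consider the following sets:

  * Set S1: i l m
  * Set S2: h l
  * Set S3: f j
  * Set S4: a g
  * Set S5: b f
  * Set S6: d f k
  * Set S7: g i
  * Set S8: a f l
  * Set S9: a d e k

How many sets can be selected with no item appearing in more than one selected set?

S2, S3, S7, S9 are pairwise disjoint (S2={h,l}; S3={f,j}; S7={g,i}; S9={a,d,e,k}).
Every remaining set overlaps one of these, and no 5 of the listed sets are pairwise disjoint, so 4 is the maximum.

4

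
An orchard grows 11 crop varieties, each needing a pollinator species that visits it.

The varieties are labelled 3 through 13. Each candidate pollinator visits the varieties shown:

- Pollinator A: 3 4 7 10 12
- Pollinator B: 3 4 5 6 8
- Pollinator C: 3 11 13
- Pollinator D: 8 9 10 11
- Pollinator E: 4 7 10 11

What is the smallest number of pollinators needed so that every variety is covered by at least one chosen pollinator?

4

Take {A, B, C, D}. Their union is {3, 4, 5, 6, 7, 8, 9, 10, 11, 12, 13}, which is all 11 varieties.
No 3 of the 5 pollinators cover everything (all 10 combinations miss at least one variety), so 4 is optimal.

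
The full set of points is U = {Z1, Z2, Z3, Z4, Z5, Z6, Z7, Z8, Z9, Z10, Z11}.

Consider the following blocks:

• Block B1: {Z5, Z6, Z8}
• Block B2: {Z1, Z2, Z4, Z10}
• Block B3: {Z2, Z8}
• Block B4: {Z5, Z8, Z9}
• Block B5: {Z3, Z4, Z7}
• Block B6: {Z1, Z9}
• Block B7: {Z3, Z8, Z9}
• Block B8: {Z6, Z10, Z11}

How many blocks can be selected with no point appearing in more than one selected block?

B3, B5, B6, B8 are pairwise disjoint (B3={Z2,Z8}; B5={Z3,Z4,Z7}; B6={Z1,Z9}; B8={Z6,Z10,Z11}).
Every remaining block overlaps one of these, and no 5 of the listed blocks are pairwise disjoint, so 4 is the maximum.

4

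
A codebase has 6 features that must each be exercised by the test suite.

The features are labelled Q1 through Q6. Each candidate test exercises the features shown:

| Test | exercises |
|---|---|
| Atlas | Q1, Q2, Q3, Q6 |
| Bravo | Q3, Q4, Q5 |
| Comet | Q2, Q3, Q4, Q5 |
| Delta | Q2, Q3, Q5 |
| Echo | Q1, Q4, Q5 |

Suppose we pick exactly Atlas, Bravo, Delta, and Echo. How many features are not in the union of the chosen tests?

Union of Atlas, Bravo, Delta, Echo = {Q1, Q2, Q3, Q4, Q5, Q6} — that's every feature, so 0 are uncovered.

0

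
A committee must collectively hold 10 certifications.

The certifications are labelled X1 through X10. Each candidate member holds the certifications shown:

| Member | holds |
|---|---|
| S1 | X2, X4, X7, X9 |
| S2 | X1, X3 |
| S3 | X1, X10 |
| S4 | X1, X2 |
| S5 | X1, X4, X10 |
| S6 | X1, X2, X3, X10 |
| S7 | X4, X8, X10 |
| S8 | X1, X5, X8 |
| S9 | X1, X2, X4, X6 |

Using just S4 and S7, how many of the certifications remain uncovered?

Union of S4, S7 = {X1, X2, X4, X8, X10}.
Not covered: X3, X5, X6, X7, X9 — 5 certifications.

5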